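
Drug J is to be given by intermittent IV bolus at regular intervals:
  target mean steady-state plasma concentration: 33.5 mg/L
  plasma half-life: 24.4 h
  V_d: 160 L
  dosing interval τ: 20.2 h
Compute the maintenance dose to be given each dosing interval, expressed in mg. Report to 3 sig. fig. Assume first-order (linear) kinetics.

3080 mg

k = ln2 / t½ = 0.693147 / 24.4 = 0.02841 h⁻¹
CL = k × Vd = 0.02841 × 160 = 4.546 L/h
At steady state, Dose/τ = Css × CL.
Dose = Css × CL × τ = 33.5 × 4.546 × 20.2 = 3076 mg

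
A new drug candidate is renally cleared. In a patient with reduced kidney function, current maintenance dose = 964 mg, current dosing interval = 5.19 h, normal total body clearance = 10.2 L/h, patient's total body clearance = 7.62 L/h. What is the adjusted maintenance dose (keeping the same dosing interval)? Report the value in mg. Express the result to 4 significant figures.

720.2 mg

To keep the same average steady-state level, dosing rate must scale with clearance.
CL ratio = 7.62 / 10.2 = 0.7471
New dose (same interval) = 964 × 0.7471 = 720.2 mg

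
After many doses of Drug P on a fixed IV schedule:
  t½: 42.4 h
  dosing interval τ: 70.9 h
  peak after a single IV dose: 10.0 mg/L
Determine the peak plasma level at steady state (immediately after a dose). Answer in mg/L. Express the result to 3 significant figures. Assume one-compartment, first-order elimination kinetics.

14.6 mg/L

k = ln2 / t½ = 0.693147 / 42.4 = 0.01635 h⁻¹
e^(−kτ) = e^(−0.01635 × 70.9) = 0.3137
Accumulation ratio R = 1 / (1 − e^(−kτ)) = 1 / (1 − 0.3137) = 1.457
Steady-state peak = C₀ × R = 10.0 × 1.457 = 14.57 mg/L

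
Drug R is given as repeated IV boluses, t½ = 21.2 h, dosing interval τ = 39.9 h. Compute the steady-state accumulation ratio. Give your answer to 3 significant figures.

1.37

k = ln2 / t½ = 0.693147 / 21.2 = 0.03270 h⁻¹
e^(−kτ) = e^(−0.03270 × 39.9) = 0.2712
Accumulation ratio R = 1 / (1 − e^(−kτ)) = 1 / (1 − 0.2712) = 1.372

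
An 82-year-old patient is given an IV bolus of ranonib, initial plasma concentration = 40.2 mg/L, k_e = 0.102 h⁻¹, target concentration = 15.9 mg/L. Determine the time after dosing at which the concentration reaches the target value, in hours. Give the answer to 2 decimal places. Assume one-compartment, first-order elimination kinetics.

9.09 h

t = ln(C₀ / C) / k = ln(40.20 / 15.9) / 0.1020
  = ln(2.528) / 0.1020 = 0.9274 / 0.1020 = 9.092 h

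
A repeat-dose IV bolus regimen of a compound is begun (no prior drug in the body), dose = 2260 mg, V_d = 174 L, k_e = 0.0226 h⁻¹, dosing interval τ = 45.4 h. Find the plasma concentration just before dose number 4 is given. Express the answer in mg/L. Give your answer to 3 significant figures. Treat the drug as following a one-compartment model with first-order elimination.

6.92 mg/L

C₀ per dose = Dose / Vd = 2260 / 174 = 12.99 mg/L
Fraction remaining after one interval: r = e^(−kτ) = e^(−0.02260 × 45.4) = 0.3584
Before dose 4, 3 doses have been given (aged 1τ, 2τ, 3τ).
C_trough = C₀ × (r + r² + … + r^3) = C₀ × r(1−r^3)/(1−r)
        = 12.99 × 0.3584 × (1 − 0.04604) / (1 − 0.3584) = 6.922 mg/L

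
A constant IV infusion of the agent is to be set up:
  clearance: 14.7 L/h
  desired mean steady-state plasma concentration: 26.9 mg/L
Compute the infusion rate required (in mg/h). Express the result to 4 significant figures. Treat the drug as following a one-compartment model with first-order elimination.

395.4 mg/h

At steady state, infusion rate R₀ = Css × CL = 26.9 × 14.70 = 395.4 mg/h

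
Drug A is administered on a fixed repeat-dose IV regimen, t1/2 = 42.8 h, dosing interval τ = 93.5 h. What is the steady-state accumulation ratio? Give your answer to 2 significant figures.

1.3

k = ln2 / t½ = 0.693147 / 42.8 = 0.01620 h⁻¹
e^(−kτ) = e^(−0.01620 × 93.5) = 0.2199
Accumulation ratio R = 1 / (1 − e^(−kτ)) = 1 / (1 − 0.2199) = 1.282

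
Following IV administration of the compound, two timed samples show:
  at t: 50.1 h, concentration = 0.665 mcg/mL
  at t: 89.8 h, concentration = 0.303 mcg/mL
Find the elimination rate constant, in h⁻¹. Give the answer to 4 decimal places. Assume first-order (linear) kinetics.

0.0198 h⁻¹

k = ln(C₁/C₂) / (t₂ − t₁) = ln(0.665/0.303) / (89.8 − 50.1)
  = 0.7861 / 39.70 = 0.01980 h⁻¹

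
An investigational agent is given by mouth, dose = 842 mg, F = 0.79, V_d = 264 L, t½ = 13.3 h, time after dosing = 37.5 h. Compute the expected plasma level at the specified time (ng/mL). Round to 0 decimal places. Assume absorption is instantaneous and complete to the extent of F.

357 ng/mL

Amount reaching circulation = F × Dose = 0.79 × 842.0 = 665.2 mg
C₀ = F·Dose / Vd = 665.2 / 264 = 2.520 mg/L
k = ln2 / t½ = 0.693147 / 13.3 = 0.05212 h⁻¹
C = C₀ · e^(−k·t) = 2.520 × e^(−0.05212 × 37.5)
  = 2.520 × 0.1416 = 0.3568 mg/L
Convert: 0.3568 mg/L × 1000 = 356.8 ng/mL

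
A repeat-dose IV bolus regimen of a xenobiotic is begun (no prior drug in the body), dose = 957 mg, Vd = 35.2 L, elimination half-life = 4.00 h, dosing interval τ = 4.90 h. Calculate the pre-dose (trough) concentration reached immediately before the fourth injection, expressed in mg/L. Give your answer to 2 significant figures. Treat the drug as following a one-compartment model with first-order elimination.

19 mg/L

C₀ per dose = Dose / Vd = 957 / 35.2 = 27.19 mg/L
k = ln2 / t½ = 0.693147 / 4.00 = 0.1733 h⁻¹
Fraction remaining after one interval: r = e^(−kτ) = e^(−0.1733 × 4.90) = 0.4278
Before dose 4, 3 doses have been given (aged 1τ, 2τ, 3τ).
C_trough = C₀ × (r + r² + … + r^3) = C₀ × r(1−r^3)/(1−r)
        = 27.19 × 0.4278 × (1 − 0.07829) / (1 − 0.4278) = 18.74 mg/L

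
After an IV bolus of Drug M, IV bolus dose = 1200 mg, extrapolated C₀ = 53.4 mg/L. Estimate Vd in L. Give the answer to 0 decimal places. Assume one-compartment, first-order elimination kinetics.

Vd = Dose / C₀ = 1200 / 53.4 = 22.47 L

22 L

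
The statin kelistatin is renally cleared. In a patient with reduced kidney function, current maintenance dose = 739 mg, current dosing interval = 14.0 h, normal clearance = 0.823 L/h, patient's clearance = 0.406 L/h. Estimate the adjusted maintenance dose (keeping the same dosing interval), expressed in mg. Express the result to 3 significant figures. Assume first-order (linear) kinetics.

To keep the same average steady-state level, dosing rate must scale with clearance.
CL ratio = 0.406 / 0.823 = 0.4933
New dose (same interval) = 739 × 0.4933 = 364.5 mg

365 mg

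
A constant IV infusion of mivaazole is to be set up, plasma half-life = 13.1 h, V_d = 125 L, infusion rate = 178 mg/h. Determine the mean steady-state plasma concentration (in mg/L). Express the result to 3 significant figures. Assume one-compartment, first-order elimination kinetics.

26.9 mg/L

k = ln2 / t½ = 0.693147 / 13.1 = 0.05291 h⁻¹
CL = k × Vd = 0.05291 × 125 = 6.614 L/h
At steady state Css = R₀ / CL = 178 / 6.614 = 26.91 mg/L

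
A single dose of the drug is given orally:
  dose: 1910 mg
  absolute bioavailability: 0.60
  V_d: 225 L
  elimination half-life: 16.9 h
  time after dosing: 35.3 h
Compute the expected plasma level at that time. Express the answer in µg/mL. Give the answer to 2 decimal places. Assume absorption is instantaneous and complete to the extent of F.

1.20 µg/mL

Amount reaching circulation = F × Dose = 0.60 × 1910 = 1146 mg
C₀ = F·Dose / Vd = 1146 / 225 = 5.093 mg/L
k = ln2 / t½ = 0.693147 / 16.9 = 0.04101 h⁻¹
C = C₀ · e^(−k·t) = 5.093 × e^(−0.04101 × 35.3)
  = 5.093 × 0.2351 = 1.197 mg/L
(1.197 mg/L = 1.197 µg/mL)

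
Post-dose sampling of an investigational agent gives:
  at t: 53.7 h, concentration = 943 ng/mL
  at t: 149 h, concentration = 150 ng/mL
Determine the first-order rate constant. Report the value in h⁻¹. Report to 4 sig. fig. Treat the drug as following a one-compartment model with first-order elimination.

0.01929 h⁻¹

k = ln(C₁/C₂) / (t₂ − t₁) = ln(943/150) / (149 − 53.7)
  = 1.838 / 95.30 = 0.01929 h⁻¹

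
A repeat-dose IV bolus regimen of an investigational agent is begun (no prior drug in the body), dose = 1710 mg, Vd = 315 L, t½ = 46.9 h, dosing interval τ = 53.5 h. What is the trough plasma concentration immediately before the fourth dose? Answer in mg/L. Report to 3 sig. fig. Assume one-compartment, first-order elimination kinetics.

C₀ per dose = Dose / Vd = 1710 / 315 = 5.429 mg/L
k = ln2 / t½ = 0.693147 / 46.9 = 0.01478 h⁻¹
Fraction remaining after one interval: r = e^(−kτ) = e^(−0.01478 × 53.5) = 0.4535
Before dose 4, 3 doses have been given (aged 1τ, 2τ, 3τ).
C_trough = C₀ × (r + r² + … + r^3) = C₀ × r(1−r^3)/(1−r)
        = 5.429 × 0.4535 × (1 − 0.09327) / (1 − 0.4535) = 4.085 mg/L

4.09 mg/L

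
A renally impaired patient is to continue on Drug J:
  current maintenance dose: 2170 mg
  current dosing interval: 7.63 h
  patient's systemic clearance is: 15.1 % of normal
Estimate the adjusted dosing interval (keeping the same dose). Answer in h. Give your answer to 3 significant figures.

To keep the same average steady-state level, dosing rate must scale with clearance.
CL ratio = 15.1 / 100 = 0.1510
New interval (same dose) = 7.63 / 0.1510 = 50.53 h

50.5 h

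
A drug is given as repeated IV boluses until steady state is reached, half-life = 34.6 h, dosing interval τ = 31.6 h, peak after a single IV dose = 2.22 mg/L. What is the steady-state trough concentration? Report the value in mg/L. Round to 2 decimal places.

2.51 mg/L

k = ln2 / t½ = 0.693147 / 34.6 = 0.02003 h⁻¹
e^(−kτ) = e^(−0.02003 × 31.6) = 0.5310
Accumulation ratio R = 1 / (1 − e^(−kτ)) = 1 / (1 − 0.5310) = 2.132
Steady-state trough = C₀ × R × e^(−kτ) = 2.22 × 2.132 × 0.5310 = 2.513 mg/L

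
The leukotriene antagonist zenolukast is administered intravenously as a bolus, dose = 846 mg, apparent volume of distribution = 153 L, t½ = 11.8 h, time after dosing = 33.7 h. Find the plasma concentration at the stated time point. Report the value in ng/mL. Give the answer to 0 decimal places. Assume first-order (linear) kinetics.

C₀ = Dose / Vd = 846.0 / 153 = 5.529 mg/L
k = ln2 / t½ = 0.693147 / 11.8 = 0.05874 h⁻¹
C = C₀ · e^(−k·t) = 5.529 × e^(−0.05874 × 33.7)
  = 5.529 × 0.1381 = 0.7636 mg/L
Convert: 0.7636 mg/L × 1000 = 763.6 ng/mL

764 ng/mL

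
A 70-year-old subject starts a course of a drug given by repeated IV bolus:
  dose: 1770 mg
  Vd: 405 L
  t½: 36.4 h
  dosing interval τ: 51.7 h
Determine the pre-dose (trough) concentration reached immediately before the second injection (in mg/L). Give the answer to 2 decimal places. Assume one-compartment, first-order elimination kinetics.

C₀ per dose = Dose / Vd = 1770 / 405 = 4.370 mg/L
k = ln2 / t½ = 0.693147 / 36.4 = 0.01904 h⁻¹
Fraction remaining after one interval: r = e^(−kτ) = e^(−0.01904 × 51.7) = 0.3737
Before dose 2, 1 dose has been given (aged 1τ).
C_trough = C₀ × r = 4.370 × 0.3737 = 1.633 mg/L

1.63 mg/L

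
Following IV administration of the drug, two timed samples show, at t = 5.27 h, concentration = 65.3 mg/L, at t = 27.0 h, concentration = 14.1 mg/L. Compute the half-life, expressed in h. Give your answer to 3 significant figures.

k = ln(C₁/C₂) / (t₂ − t₁) = ln(65.3/14.1) / (27.0 − 5.27)
  = 1.533 / 21.73 = 0.07055 h⁻¹
t½ = ln2 / k = 0.693147 / 0.07055 = 9.825 h

9.83 h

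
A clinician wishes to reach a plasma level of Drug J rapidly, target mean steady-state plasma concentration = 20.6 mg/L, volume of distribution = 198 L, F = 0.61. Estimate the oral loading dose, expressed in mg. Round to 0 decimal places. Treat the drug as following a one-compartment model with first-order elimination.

6687 mg

LD = Css × Vd / F = 20.6 × 198 / 0.61 = 6687 mg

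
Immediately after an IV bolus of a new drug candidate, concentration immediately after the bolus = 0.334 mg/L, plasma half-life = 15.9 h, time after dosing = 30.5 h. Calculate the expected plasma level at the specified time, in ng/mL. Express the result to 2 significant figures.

88 ng/mL

k = ln2 / t½ = 0.693147 / 15.9 = 0.04359 h⁻¹
C = C₀ · e^(−k·t) = 0.3340 × e^(−0.04359 × 30.5)
  = 0.3340 × 0.2646 = 0.08838 mg/L
Convert: 0.08838 mg/L × 1000 = 88.38 ng/mL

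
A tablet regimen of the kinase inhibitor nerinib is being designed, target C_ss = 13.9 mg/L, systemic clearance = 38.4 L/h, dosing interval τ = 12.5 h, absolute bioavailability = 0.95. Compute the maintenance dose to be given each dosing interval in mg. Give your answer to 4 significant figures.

At steady state, F × (Dose/τ) = Css × CL.
Dose = Css × CL × τ / F = 13.9 × 38.40 × 12.5 / 0.95 = 7023 mg

7023 mg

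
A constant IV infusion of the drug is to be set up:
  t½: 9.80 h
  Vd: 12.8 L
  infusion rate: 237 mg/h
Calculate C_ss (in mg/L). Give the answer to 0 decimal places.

k = ln2 / t½ = 0.693147 / 9.80 = 0.07073 h⁻¹
CL = k × Vd = 0.07073 × 12.8 = 0.9053 L/h
At steady state Css = R₀ / CL = 237 / 0.9053 = 261.8 mg/L

262 mg/L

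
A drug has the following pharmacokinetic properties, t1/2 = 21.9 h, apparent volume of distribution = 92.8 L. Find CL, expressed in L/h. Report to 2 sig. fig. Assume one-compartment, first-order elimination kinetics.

k = ln2 / t½ = 0.693147 / 21.9 = 0.03165 h⁻¹
CL = k × Vd = 0.03165 × 92.8 = 2.937 L/h

2.9 L/h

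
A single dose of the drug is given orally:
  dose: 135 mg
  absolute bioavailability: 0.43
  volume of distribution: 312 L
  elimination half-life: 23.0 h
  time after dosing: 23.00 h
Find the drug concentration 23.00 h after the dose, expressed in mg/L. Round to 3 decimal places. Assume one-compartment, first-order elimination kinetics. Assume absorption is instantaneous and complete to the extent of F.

Amount reaching circulation = F × Dose = 0.43 × 135.0 = 58.05 mg
C₀ = F·Dose / Vd = 58.05 / 312 = 0.1861 mg/L
k = ln2 / t½ = 0.693147 / 23.0 = 0.03014 h⁻¹
t / t½ = 23.00 / 23.0 = 1 half-lives
C = C₀ × (1/2)^1 = 0.1861 × 0.5000 = 0.09305 mg/L

0.093 mg/L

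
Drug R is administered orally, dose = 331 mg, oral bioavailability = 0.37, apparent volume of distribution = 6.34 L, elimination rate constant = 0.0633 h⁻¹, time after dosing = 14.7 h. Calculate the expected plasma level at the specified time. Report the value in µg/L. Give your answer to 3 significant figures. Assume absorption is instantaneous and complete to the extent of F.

Amount reaching circulation = F × Dose = 0.37 × 331.0 = 122.5 mg
C₀ = F·Dose / Vd = 122.5 / 6.34 = 19.32 mg/L
C = C₀ · e^(−k·t) = 19.32 × e^(−0.06330 × 14.7)
  = 19.32 × 0.3944 = 7.620 mg/L
Convert: 7.620 mg/L × 1000 = 7620 µg/L

7620 µg/L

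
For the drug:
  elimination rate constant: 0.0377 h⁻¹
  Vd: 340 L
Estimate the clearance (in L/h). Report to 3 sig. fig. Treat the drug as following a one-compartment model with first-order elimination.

12.8 L/h

CL = k × Vd = 0.0377 × 340 = 12.82 L/h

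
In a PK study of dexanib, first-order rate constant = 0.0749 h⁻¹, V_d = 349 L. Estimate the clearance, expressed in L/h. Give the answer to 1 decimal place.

26.1 L/h

CL = k × Vd = 0.0749 × 349 = 26.14 L/h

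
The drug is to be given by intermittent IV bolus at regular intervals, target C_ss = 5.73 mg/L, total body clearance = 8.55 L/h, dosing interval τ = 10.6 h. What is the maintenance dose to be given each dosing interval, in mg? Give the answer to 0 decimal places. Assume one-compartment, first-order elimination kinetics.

519 mg

At steady state, Dose/τ = Css × CL.
Dose = Css × CL × τ = 5.73 × 8.550 × 10.6 = 519.3 mg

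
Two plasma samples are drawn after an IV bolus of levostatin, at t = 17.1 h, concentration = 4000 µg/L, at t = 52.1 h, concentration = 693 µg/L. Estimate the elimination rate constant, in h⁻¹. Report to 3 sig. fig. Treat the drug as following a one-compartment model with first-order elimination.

0.0501 h⁻¹

k = ln(C₁/C₂) / (t₂ − t₁) = ln(4000/693) / (52.1 − 17.1)
  = 1.753 / 35.00 = 0.05009 h⁻¹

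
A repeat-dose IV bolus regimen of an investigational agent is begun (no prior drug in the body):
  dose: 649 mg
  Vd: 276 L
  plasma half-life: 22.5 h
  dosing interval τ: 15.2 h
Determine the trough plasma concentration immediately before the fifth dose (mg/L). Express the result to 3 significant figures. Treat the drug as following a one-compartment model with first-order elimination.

3.33 mg/L

C₀ per dose = Dose / Vd = 649 / 276 = 2.351 mg/L
k = ln2 / t½ = 0.693147 / 22.5 = 0.03081 h⁻¹
Fraction remaining after one interval: r = e^(−kτ) = e^(−0.03081 × 15.2) = 0.6261
Before dose 5, 4 doses have been given (aged 1τ, 2τ, 3τ, 4τ).
C_trough = C₀ × (r + r² + … + r^4) = C₀ × r(1−r^4)/(1−r)
        = 2.351 × 0.6261 × (1 − 0.1537) / (1 − 0.6261) = 3.332 mg/L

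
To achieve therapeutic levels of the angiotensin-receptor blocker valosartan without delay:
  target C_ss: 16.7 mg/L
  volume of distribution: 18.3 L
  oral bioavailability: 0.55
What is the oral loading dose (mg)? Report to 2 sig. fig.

LD = Css × Vd / F = 16.7 × 18.3 / 0.55 = 555.7 mg

560 mg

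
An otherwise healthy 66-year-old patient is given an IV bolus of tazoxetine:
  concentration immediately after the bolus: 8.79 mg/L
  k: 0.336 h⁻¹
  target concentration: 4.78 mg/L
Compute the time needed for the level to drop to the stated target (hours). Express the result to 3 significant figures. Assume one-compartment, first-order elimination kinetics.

t = ln(C₀ / C) / k = ln(8.790 / 4.78) / 0.3360
  = ln(1.839) / 0.3360 = 0.6092 / 0.3360 = 1.813 h

1.81 h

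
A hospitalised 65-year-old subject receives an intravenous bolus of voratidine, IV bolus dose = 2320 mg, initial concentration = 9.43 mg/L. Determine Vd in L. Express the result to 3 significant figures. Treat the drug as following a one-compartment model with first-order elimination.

246 L

Vd = Dose / C₀ = 2320 / 9.43 = 246.0 L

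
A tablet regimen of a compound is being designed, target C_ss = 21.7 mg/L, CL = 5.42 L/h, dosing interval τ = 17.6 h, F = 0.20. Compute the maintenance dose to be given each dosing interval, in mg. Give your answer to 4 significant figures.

10350 mg

At steady state, F × (Dose/τ) = Css × CL.
Dose = Css × CL × τ / F = 21.7 × 5.420 × 17.6 / 0.20 = 10350 mg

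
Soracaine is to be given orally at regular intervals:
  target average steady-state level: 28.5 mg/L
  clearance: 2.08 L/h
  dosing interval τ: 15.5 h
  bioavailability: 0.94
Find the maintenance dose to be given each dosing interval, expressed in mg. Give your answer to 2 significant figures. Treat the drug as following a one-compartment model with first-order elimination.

At steady state, F × (Dose/τ) = Css × CL.
Dose = Css × CL × τ / F = 28.5 × 2.080 × 15.5 / 0.94 = 977.5 mg

980 mg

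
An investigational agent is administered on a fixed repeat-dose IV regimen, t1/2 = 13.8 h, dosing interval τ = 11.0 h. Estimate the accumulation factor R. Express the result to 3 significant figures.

k = ln2 / t½ = 0.693147 / 13.8 = 0.05023 h⁻¹
e^(−kτ) = e^(−0.05023 × 11.0) = 0.5755
Accumulation ratio R = 1 / (1 − e^(−kτ)) = 1 / (1 − 0.5755) = 2.356

2.36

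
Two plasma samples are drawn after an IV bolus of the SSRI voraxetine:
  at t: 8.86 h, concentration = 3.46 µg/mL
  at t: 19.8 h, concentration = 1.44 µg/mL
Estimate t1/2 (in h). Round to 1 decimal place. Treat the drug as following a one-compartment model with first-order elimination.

k = ln(C₁/C₂) / (t₂ − t₁) = ln(3.46/1.44) / (19.8 − 8.86)
  = 0.8766 / 10.94 = 0.08013 h⁻¹
t½ = ln2 / k = 0.693147 / 0.08013 = 8.650 h

8.7 h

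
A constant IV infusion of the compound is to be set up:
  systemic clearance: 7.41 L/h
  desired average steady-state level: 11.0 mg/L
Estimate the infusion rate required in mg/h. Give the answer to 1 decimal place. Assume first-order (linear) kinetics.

81.5 mg/h

At steady state, infusion rate R₀ = Css × CL = 11.0 × 7.410 = 81.51 mg/h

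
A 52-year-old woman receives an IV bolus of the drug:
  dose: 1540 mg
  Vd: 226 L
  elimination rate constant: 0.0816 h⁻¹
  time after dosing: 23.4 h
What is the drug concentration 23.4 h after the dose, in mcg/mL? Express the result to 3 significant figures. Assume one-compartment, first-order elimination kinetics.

C₀ = Dose / Vd = 1540 / 226 = 6.814 mg/L
C = C₀ · e^(−k·t) = 6.814 × e^(−0.08160 × 23.4)
  = 6.814 × 0.1482 = 1.010 mg/L
(1.010 mg/L = 1.010 mcg/mL)

1.01 mcg/mL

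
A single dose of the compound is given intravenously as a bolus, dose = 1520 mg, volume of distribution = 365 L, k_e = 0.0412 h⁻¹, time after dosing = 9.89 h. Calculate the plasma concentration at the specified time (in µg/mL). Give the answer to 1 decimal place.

2.8 µg/mL

C₀ = Dose / Vd = 1520 / 365 = 4.164 mg/L
C = C₀ · e^(−k·t) = 4.164 × e^(−0.04120 × 9.89)
  = 4.164 × 0.6653 = 2.770 mg/L
(2.770 mg/L = 2.770 µg/mL)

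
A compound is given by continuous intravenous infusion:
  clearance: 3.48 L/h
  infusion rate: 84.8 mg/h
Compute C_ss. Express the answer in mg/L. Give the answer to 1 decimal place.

24.4 mg/L

At steady state Css = R₀ / CL = 84.8 / 3.480 = 24.37 mg/L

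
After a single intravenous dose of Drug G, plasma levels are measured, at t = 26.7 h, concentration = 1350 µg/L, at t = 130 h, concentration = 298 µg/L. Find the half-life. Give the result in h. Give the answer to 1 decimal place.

k = ln(C₁/C₂) / (t₂ − t₁) = ln(1350/298) / (130 − 26.7)
  = 1.511 / 103.3 = 0.01463 h⁻¹
t½ = ln2 / k = 0.693147 / 0.01463 = 47.38 h

47.4 h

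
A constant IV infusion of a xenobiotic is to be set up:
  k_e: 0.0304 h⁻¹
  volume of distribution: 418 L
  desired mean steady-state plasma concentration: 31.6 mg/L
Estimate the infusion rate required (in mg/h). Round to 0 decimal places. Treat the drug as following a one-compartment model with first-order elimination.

CL = k × Vd = 0.03040 × 418 = 12.71 L/h
At steady state, infusion rate R₀ = Css × CL = 31.6 × 12.71 = 401.6 mg/h

402 mg/h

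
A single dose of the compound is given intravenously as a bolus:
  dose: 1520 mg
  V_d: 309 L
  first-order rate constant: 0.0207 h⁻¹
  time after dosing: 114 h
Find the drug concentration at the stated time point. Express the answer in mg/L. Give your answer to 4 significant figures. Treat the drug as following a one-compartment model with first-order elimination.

C₀ = Dose / Vd = 1520 / 309 = 4.919 mg/L
C = C₀ · e^(−k·t) = 4.919 × e^(−0.02070 × 114)
  = 4.919 × 0.09444 = 0.4646 mg/L

0.4646 mg/L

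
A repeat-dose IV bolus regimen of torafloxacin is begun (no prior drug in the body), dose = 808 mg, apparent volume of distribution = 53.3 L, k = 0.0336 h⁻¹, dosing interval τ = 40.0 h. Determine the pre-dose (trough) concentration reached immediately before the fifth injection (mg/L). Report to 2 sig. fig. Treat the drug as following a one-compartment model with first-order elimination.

C₀ per dose = Dose / Vd = 808 / 53.3 = 15.16 mg/L
Fraction remaining after one interval: r = e^(−kτ) = e^(−0.03360 × 40.0) = 0.2608
Before dose 5, 4 doses have been given (aged 1τ, 2τ, 3τ, 4τ).
C_trough = C₀ × (r + r² + … + r^4) = C₀ × r(1−r^4)/(1−r)
        = 15.16 × 0.2608 × (1 − 0.004626) / (1 − 0.2608) = 5.324 mg/L

5.3 mg/L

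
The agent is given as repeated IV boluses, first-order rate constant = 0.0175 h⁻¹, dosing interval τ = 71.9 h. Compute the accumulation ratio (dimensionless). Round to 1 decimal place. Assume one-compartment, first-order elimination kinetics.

1.4

e^(−kτ) = e^(−0.01750 × 71.9) = 0.2842
Accumulation ratio R = 1 / (1 − e^(−kτ)) = 1 / (1 − 0.2842) = 1.397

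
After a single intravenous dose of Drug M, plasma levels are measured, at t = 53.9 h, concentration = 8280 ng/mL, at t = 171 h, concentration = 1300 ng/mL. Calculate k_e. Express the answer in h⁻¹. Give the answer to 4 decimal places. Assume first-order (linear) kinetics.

0.0158 h⁻¹

k = ln(C₁/C₂) / (t₂ − t₁) = ln(8280/1300) / (171 − 53.9)
  = 1.851 / 117.1 = 0.01581 h⁻¹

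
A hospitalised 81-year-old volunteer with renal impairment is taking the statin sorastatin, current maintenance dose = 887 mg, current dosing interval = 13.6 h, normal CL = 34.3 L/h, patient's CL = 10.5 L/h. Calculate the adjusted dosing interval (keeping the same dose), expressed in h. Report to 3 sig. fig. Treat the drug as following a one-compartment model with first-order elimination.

To keep the same average steady-state level, dosing rate must scale with clearance.
CL ratio = 10.5 / 34.3 = 0.3061
New interval (same dose) = 13.6 / 0.3061 = 44.43 h

44.4 h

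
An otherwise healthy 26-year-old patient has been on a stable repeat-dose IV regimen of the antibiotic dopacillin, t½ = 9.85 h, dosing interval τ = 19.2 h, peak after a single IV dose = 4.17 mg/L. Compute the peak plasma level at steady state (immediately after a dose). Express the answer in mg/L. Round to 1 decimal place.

k = ln2 / t½ = 0.693147 / 9.85 = 0.07037 h⁻¹
e^(−kτ) = e^(−0.07037 × 19.2) = 0.2590
Accumulation ratio R = 1 / (1 − e^(−kτ)) = 1 / (1 − 0.2590) = 1.350
Steady-state peak = C₀ × R = 4.17 × 1.350 = 5.630 mg/L

5.6 mg/L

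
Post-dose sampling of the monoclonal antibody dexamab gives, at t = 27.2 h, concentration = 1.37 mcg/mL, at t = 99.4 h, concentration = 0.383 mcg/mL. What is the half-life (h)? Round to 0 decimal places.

39 h

k = ln(C₁/C₂) / (t₂ − t₁) = ln(1.37/0.383) / (99.4 − 27.2)
  = 1.275 / 72.20 = 0.01766 h⁻¹
t½ = ln2 / k = 0.693147 / 0.01766 = 39.25 h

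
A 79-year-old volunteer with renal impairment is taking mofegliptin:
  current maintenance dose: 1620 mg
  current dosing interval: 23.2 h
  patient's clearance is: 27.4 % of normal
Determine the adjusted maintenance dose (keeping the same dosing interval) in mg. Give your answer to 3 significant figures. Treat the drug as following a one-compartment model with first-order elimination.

444 mg

To keep the same average steady-state level, dosing rate must scale with clearance.
CL ratio = 27.4 / 100 = 0.2740
New dose (same interval) = 1620 × 0.2740 = 443.9 mg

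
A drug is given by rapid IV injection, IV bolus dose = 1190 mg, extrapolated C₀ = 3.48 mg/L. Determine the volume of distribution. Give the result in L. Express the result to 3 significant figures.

342 L

Vd = Dose / C₀ = 1190 / 3.48 = 342.0 L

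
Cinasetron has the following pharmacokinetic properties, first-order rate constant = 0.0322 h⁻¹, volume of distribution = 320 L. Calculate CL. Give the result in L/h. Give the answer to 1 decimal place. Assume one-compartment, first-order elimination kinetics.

CL = k × Vd = 0.0322 × 320 = 10.30 L/h

10.3 L/h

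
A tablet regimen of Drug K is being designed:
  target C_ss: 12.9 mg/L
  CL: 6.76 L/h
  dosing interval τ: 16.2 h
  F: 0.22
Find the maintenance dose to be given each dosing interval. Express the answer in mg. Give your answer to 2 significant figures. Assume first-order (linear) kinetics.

6400 mg

At steady state, F × (Dose/τ) = Css × CL.
Dose = Css × CL × τ / F = 12.9 × 6.760 × 16.2 / 0.22 = 6421 mg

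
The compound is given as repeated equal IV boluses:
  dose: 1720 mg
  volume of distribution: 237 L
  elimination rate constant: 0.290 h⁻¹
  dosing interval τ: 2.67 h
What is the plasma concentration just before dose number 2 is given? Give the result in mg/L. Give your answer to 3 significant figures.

3.35 mg/L

C₀ per dose = Dose / Vd = 1720 / 237 = 7.257 mg/L
Fraction remaining after one interval: r = e^(−kτ) = e^(−0.2900 × 2.67) = 0.4610
Before dose 2, 1 dose has been given (aged 1τ).
C_trough = C₀ × r = 7.257 × 0.4610 = 3.345 mg/L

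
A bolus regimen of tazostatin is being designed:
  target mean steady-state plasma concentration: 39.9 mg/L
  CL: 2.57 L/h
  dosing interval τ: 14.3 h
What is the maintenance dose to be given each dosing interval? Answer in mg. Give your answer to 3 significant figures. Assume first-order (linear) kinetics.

At steady state, Dose/τ = Css × CL.
Dose = Css × CL × τ = 39.9 × 2.570 × 14.3 = 1466 mg

1470 mg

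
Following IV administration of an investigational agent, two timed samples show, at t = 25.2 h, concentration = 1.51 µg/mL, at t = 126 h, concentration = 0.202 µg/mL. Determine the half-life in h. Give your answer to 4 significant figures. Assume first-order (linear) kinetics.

34.73 h

k = ln(C₁/C₂) / (t₂ − t₁) = ln(1.51/0.202) / (126 − 25.2)
  = 2.012 / 100.8 = 0.01996 h⁻¹
t½ = ln2 / k = 0.693147 / 0.01996 = 34.73 h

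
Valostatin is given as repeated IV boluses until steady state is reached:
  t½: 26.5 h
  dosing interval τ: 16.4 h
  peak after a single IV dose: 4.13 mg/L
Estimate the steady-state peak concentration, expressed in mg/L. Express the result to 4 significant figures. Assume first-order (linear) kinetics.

11.84 mg/L

k = ln2 / t½ = 0.693147 / 26.5 = 0.02616 h⁻¹
e^(−kτ) = e^(−0.02616 × 16.4) = 0.6511
Accumulation ratio R = 1 / (1 − e^(−kτ)) = 1 / (1 − 0.6511) = 2.866
Steady-state peak = C₀ × R = 4.13 × 2.866 = 11.84 mg/L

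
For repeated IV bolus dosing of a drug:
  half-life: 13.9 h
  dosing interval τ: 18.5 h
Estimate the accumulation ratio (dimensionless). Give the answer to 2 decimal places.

k = ln2 / t½ = 0.693147 / 13.9 = 0.04987 h⁻¹
e^(−kτ) = e^(−0.04987 × 18.5) = 0.3975
Accumulation ratio R = 1 / (1 − e^(−kτ)) = 1 / (1 − 0.3975) = 1.660

1.66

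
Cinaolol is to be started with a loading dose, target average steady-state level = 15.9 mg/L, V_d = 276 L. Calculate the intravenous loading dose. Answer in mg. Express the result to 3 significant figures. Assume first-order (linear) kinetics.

LD = Css × Vd = 15.9 × 276 = 4388 mg

4390 mg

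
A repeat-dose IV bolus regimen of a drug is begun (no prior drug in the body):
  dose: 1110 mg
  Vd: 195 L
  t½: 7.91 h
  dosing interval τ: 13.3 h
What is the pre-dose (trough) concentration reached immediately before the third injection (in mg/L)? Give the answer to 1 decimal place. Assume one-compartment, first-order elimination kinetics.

C₀ per dose = Dose / Vd = 1110 / 195 = 5.692 mg/L
k = ln2 / t½ = 0.693147 / 7.91 = 0.08763 h⁻¹
Fraction remaining after one interval: r = e^(−kτ) = e^(−0.08763 × 13.3) = 0.3118
Before dose 3, 2 doses have been given (aged 1τ, 2τ).
C_trough = C₀ × (r + r²) = 5.692 × (0.3118 + 0.09722) = 2.328 mg/L

2.3 mg/L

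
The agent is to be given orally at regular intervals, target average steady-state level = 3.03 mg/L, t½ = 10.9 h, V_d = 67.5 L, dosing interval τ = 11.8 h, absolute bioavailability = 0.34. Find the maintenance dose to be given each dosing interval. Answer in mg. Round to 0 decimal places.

k = ln2 / t½ = 0.693147 / 10.9 = 0.06359 h⁻¹
CL = k × Vd = 0.06359 × 67.5 = 4.292 L/h
At steady state, F × (Dose/τ) = Css × CL.
Dose = Css × CL × τ / F = 3.03 × 4.292 × 11.8 / 0.34 = 451.3 mg

451 mg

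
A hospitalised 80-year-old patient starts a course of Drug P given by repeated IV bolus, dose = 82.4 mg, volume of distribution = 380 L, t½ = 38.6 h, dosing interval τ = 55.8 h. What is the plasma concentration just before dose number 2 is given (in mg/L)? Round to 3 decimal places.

0.080 mg/L

C₀ per dose = Dose / Vd = 82.4 / 380 = 0.2168 mg/L
k = ln2 / t½ = 0.693147 / 38.6 = 0.01796 h⁻¹
Fraction remaining after one interval: r = e^(−kτ) = e^(−0.01796 × 55.8) = 0.3671
Before dose 2, 1 dose has been given (aged 1τ).
C_trough = C₀ × r = 0.2168 × 0.3671 = 0.07959 mg/L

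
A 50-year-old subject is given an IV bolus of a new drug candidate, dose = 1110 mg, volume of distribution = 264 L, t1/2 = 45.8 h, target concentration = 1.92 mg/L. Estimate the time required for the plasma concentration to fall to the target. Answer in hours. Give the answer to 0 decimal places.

C₀ = Dose / Vd = 1110 / 264 = 4.205 mg/L
k = ln2 / t½ = 0.693147 / 45.8 = 0.01513 h⁻¹
t = ln(C₀ / C) / k = ln(4.205 / 1.92) / 0.01513
  = ln(2.190) / 0.01513 = 0.7839 / 0.01513 = 51.81 h

52 h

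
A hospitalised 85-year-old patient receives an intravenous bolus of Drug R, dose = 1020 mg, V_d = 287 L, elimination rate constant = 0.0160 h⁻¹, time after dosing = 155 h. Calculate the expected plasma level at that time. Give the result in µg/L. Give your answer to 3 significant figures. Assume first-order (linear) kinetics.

298 µg/L

C₀ = Dose / Vd = 1020 / 287 = 3.554 mg/L
C = C₀ · e^(−k·t) = 3.554 × e^(−0.01600 × 155)
  = 3.554 × 0.08374 = 0.2976 mg/L
Convert: 0.2976 mg/L × 1000 = 297.6 µg/L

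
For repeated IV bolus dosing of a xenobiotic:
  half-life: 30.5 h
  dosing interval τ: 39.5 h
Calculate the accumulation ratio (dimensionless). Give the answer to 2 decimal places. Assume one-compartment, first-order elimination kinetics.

k = ln2 / t½ = 0.693147 / 30.5 = 0.02273 h⁻¹
e^(−kτ) = e^(−0.02273 × 39.5) = 0.4075
Accumulation ratio R = 1 / (1 − e^(−kτ)) = 1 / (1 − 0.4075) = 1.688

1.69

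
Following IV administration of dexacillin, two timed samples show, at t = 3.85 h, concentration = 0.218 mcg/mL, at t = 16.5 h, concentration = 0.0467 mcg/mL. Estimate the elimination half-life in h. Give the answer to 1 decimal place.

k = ln(C₁/C₂) / (t₂ − t₁) = ln(0.218/0.0467) / (16.5 − 3.85)
  = 1.541 / 12.65 = 0.1218 h⁻¹
t½ = ln2 / k = 0.693147 / 0.1218 = 5.691 h

5.7 h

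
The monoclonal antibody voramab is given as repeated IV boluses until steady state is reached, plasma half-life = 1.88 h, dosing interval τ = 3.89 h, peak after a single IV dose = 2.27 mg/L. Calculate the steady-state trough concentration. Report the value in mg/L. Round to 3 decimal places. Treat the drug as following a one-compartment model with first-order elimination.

0.710 mg/L

k = ln2 / t½ = 0.693147 / 1.88 = 0.3687 h⁻¹
e^(−kτ) = e^(−0.3687 × 3.89) = 0.2383
Accumulation ratio R = 1 / (1 − e^(−kτ)) = 1 / (1 − 0.2383) = 1.313
Steady-state trough = C₀ × R × e^(−kτ) = 2.27 × 1.313 × 0.2383 = 0.7103 mg/L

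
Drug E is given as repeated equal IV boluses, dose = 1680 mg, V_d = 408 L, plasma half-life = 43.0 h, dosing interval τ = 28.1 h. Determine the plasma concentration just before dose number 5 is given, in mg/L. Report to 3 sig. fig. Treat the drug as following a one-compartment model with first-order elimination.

6.01 mg/L

C₀ per dose = Dose / Vd = 1680 / 408 = 4.118 mg/L
k = ln2 / t½ = 0.693147 / 43.0 = 0.01612 h⁻¹
Fraction remaining after one interval: r = e^(−kτ) = e^(−0.01612 × 28.1) = 0.6357
Before dose 5, 4 doses have been given (aged 1τ, 2τ, 3τ, 4τ).
C_trough = C₀ × (r + r² + … + r^4) = C₀ × r(1−r^4)/(1−r)
        = 4.118 × 0.6357 × (1 − 0.1633) / (1 − 0.6357) = 6.012 mg/L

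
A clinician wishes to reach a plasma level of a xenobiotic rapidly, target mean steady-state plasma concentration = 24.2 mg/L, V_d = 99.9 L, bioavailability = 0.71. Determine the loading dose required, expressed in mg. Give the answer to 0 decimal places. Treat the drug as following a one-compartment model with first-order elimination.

LD = Css × Vd / F = 24.2 × 99.9 / 0.71 = 3405 mg

3405 mg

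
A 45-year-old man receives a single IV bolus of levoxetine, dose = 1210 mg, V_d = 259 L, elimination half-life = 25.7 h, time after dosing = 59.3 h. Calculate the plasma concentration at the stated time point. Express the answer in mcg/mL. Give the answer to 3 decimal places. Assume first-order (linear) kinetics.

C₀ = Dose / Vd = 1210 / 259 = 4.672 mg/L
k = ln2 / t½ = 0.693147 / 25.7 = 0.02697 h⁻¹
C = C₀ · e^(−k·t) = 4.672 × e^(−0.02697 × 59.3)
  = 4.672 × 0.2020 = 0.9437 mg/L
(0.9437 mg/L = 0.9437 mcg/mL)

0.944 mcg/mL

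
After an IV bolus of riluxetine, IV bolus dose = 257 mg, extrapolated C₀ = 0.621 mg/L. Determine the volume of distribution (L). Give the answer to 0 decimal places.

Vd = Dose / C₀ = 257.0 / 0.621 = 413.8 L

414 L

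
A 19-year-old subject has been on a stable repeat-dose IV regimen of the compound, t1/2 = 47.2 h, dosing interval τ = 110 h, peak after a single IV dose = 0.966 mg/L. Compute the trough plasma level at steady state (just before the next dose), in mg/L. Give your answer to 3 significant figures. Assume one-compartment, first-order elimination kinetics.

k = ln2 / t½ = 0.693147 / 47.2 = 0.01469 h⁻¹
e^(−kτ) = e^(−0.01469 × 110) = 0.1987
Accumulation ratio R = 1 / (1 − e^(−kτ)) = 1 / (1 − 0.1987) = 1.248
Steady-state trough = C₀ × R × e^(−kτ) = 0.966 × 1.248 × 0.1987 = 0.2395 mg/L

0.240 mg/L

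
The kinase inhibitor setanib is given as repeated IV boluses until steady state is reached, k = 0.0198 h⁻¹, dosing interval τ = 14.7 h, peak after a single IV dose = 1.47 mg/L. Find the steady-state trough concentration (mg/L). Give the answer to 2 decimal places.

4.35 mg/L

e^(−kτ) = e^(−0.01980 × 14.7) = 0.7475
Accumulation ratio R = 1 / (1 − e^(−kτ)) = 1 / (1 − 0.7475) = 3.960
Steady-state trough = C₀ × R × e^(−kτ) = 1.47 × 3.960 × 0.7475 = 4.351 mg/L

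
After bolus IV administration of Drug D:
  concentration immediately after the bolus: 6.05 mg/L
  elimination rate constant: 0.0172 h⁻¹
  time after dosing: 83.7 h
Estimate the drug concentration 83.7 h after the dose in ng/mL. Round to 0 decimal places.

C = C₀ · e^(−k·t) = 6.050 × e^(−0.01720 × 83.7)
  = 6.050 × 0.2370 = 1.434 mg/L
Convert: 1.434 mg/L × 1000 = 1434 ng/mL

1434 ng/mL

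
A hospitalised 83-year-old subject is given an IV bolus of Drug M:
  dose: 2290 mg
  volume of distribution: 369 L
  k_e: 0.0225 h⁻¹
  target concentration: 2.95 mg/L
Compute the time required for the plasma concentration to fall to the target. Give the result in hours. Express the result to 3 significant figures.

33.1 h

C₀ = Dose / Vd = 2290 / 369 = 6.206 mg/L
t = ln(C₀ / C) / k = ln(6.206 / 2.95) / 0.02250
  = ln(2.104) / 0.02250 = 0.7438 / 0.02250 = 33.06 h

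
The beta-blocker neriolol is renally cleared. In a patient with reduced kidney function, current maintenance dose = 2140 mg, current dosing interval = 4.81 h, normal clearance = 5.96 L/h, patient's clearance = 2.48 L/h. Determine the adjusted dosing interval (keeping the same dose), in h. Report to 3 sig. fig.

11.6 h

To keep the same average steady-state level, dosing rate must scale with clearance.
CL ratio = 2.48 / 5.96 = 0.4161
New interval (same dose) = 4.81 / 0.4161 = 11.56 h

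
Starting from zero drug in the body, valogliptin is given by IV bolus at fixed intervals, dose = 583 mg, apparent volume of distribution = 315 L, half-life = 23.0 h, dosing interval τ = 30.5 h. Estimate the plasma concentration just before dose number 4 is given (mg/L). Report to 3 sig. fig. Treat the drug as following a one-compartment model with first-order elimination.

1.15 mg/L

C₀ per dose = Dose / Vd = 583 / 315 = 1.851 mg/L
k = ln2 / t½ = 0.693147 / 23.0 = 0.03014 h⁻¹
Fraction remaining after one interval: r = e^(−kτ) = e^(−0.03014 × 30.5) = 0.3988
Before dose 4, 3 doses have been given (aged 1τ, 2τ, 3τ).
C_trough = C₀ × (r + r² + … + r^3) = C₀ × r(1−r^3)/(1−r)
        = 1.851 × 0.3988 × (1 − 0.06343) / (1 − 0.3988) = 1.150 mg/L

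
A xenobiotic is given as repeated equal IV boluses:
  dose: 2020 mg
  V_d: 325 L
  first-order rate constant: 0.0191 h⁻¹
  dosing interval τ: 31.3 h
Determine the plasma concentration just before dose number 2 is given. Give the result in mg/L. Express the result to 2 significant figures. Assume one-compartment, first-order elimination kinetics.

3.4 mg/L

C₀ per dose = Dose / Vd = 2020 / 325 = 6.215 mg/L
Fraction remaining after one interval: r = e^(−kτ) = e^(−0.01910 × 31.3) = 0.5500
Before dose 2, 1 dose has been given (aged 1τ).
C_trough = C₀ × r = 6.215 × 0.5500 = 3.418 mg/L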